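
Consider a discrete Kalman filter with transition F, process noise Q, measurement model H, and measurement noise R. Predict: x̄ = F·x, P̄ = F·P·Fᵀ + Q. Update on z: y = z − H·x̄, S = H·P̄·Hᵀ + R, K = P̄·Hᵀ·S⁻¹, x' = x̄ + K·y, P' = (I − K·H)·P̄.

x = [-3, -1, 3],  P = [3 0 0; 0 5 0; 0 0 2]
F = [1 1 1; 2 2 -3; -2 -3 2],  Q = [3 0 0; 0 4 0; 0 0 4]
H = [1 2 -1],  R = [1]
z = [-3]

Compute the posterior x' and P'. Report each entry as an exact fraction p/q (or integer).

x̄ = F·x = [-1, -17, 15]
P̄ = F·P·Fᵀ + Q = [13 10 -17; 10 54 -54; -17 -54 69]
y = z − H·x̄ = [47]
S = H·P̄·Hᵀ + R = [589]
K = P̄·Hᵀ·S⁻¹ = [50/589; 172/589; -194/589]
x' = x̄ + K·y = [1761/589, -1929/589, -283/589]
P' = (I − K·H)·P̄ = [5157/589 -2710/589 -313/589; -2710/589 2222/589 1562/589; -313/589 1562/589 3005/589]

x' = [1761/589, -1929/589, -283/589]
P' = [5157/589 -2710/589 -313/589; -2710/589 2222/589 1562/589; -313/589 1562/589 3005/589]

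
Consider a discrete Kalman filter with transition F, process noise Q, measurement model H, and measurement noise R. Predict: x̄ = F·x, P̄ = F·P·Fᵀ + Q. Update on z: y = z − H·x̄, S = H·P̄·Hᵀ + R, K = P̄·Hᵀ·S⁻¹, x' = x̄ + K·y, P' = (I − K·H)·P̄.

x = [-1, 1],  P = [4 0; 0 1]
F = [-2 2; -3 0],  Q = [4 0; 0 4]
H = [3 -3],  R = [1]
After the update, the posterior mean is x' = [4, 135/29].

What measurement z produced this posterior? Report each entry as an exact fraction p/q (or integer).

x̄ = F·x = [4, 3]
P̄ = F·P·Fᵀ + Q = [24 24; 24 40]
S = H·P̄·Hᵀ + R = [145]
K = P̄·Hᵀ·S⁻¹ = [0; -48/145]
x' − x̄ = [0, 48/29] = K·y
y = (KᵀK)⁻¹·Kᵀ·(x' − x̄) = [-5]
z = y + H·x̄ = [-5] + [3] = [-2]

z = [-2]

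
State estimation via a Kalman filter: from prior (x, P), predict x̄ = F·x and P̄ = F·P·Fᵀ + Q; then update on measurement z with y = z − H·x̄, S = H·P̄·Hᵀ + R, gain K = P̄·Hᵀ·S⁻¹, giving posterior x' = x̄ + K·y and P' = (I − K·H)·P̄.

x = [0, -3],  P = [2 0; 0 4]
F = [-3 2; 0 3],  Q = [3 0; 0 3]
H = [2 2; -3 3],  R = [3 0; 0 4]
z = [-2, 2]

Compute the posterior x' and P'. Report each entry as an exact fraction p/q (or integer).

x' = [-4327/5104, -29979/127600]
P' = [1509/5104 393/5104; 393/5104 37749/127600]

x̄ = F·x = [-6, -9]
P̄ = F·P·Fᵀ + Q = [37 24; 24 39]
y = z − H·x̄ = [28, 11]
S = H·P̄·Hᵀ + R = [499 12; 12 256]
K = P̄·Hᵀ·S⁻¹ = [317/1276 -837/5104; 7929/31900 20943/127600]
x' = x̄ + K·y = [-4327/5104, -29979/127600]
P' = (I − K·H)·P̄ = [1509/5104 393/5104; 393/5104 37749/127600]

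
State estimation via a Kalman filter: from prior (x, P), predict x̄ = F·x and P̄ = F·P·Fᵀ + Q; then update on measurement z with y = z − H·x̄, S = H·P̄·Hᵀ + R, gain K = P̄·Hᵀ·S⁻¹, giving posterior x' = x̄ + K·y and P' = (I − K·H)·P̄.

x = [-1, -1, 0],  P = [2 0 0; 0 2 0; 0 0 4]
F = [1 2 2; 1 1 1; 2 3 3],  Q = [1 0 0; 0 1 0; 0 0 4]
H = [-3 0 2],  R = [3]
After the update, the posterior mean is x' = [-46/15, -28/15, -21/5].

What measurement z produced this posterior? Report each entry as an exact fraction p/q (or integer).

z = [1]

x̄ = F·x = [-3, -2, -5]
P̄ = F·P·Fᵀ + Q = [27 14 40; 14 9 22; 40 22 66]
S = H·P̄·Hᵀ + R = [30]
K = P̄·Hᵀ·S⁻¹ = [-1/30; 1/15; 2/5]
x' − x̄ = [-1/15, 2/15, 4/5] = K·y
y = (KᵀK)⁻¹·Kᵀ·(x' − x̄) = [2]
z = y + H·x̄ = [2] + [-1] = [1]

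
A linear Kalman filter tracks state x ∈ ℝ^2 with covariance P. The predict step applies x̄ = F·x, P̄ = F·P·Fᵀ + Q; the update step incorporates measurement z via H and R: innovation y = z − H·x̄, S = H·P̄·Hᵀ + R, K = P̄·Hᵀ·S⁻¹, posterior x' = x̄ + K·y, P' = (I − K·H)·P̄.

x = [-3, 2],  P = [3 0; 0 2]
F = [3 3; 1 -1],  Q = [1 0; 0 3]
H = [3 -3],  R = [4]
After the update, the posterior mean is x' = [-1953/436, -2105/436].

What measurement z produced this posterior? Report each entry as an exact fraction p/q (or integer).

x̄ = F·x = [-3, -5]
P̄ = F·P·Fᵀ + Q = [46 3; 3 8]
S = H·P̄·Hᵀ + R = [436]
K = P̄·Hᵀ·S⁻¹ = [129/436; -15/436]
x' − x̄ = [-645/436, 75/436] = K·y
y = (KᵀK)⁻¹·Kᵀ·(x' − x̄) = [-5]
z = y + H·x̄ = [-5] + [6] = [1]

z = [1]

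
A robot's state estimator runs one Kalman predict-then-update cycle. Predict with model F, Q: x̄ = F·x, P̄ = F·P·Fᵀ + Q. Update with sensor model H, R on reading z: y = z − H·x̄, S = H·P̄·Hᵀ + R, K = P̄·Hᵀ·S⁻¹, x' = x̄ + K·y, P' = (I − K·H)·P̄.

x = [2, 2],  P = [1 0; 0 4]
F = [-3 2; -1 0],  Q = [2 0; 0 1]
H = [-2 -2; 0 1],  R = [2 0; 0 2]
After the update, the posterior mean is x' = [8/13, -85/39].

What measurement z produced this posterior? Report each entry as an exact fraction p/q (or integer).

x̄ = F·x = [-2, -2]
P̄ = F·P·Fᵀ + Q = [27 3; 3 2]
S = H·P̄·Hᵀ + R = [142 -10; -10 4]
K = P̄·Hᵀ·S⁻¹ = [-35/78 -29/78; -5/117 46/117]
x' − x̄ = [34/13, -7/39] = K·y
y = (KᵀK)⁻¹·Kᵀ·(x' − x̄) = [-5, -1]
z = y + H·x̄ = [-5, -1] + [8, -2] = [3, -3]

z = [3, -3]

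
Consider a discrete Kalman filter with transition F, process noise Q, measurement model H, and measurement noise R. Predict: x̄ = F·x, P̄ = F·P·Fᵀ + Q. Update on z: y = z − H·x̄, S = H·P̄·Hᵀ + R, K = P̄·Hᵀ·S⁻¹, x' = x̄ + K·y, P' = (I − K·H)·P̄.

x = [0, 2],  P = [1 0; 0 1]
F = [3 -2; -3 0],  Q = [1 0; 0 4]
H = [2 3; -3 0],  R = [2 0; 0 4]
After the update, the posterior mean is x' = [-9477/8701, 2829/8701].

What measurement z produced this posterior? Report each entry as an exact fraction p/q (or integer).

x̄ = F·x = [-4, 0]
P̄ = F·P·Fᵀ + Q = [14 -9; -9 13]
S = H·P̄·Hᵀ + R = [67 -3; -3 130]
K = P̄·Hᵀ·S⁻¹ = [4/8701 -2811/8701; 2811/8701 1872/8701]
x' − x̄ = [25327/8701, 2829/8701] = K·y
y = (KᵀK)⁻¹·Kᵀ·(x' − x̄) = [7, -9]
z = y + H·x̄ = [7, -9] + [-8, 12] = [-1, 3]

z = [-1, 3]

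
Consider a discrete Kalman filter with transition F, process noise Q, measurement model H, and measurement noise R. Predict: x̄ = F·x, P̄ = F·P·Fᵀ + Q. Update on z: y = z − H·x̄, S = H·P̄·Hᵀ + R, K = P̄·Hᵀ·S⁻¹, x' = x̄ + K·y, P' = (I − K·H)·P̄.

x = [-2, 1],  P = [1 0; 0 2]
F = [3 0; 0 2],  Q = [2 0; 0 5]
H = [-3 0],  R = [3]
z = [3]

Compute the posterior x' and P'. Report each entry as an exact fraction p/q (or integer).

x' = [-39/34, 2]
P' = [11/34 0; 0 13]

x̄ = F·x = [-6, 2]
P̄ = F·P·Fᵀ + Q = [11 0; 0 13]
y = z − H·x̄ = [-15]
S = H·P̄·Hᵀ + R = [102]
K = P̄·Hᵀ·S⁻¹ = [-11/34; 0]
x' = x̄ + K·y = [-39/34, 2]
P' = (I − K·H)·P̄ = [11/34 0; 0 13]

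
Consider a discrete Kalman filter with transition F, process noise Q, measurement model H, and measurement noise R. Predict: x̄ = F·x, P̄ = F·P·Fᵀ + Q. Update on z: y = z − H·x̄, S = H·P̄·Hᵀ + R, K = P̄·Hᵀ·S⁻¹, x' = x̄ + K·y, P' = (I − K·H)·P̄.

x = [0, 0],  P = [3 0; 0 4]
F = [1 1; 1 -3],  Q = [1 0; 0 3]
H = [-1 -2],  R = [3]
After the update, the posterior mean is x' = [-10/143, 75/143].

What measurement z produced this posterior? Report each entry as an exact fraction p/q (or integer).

z = [-1]

x̄ = F·x = [0, 0]
P̄ = F·P·Fᵀ + Q = [8 -9; -9 42]
S = H·P̄·Hᵀ + R = [143]
K = P̄·Hᵀ·S⁻¹ = [10/143; -75/143]
x' − x̄ = [-10/143, 75/143] = K·y
y = (KᵀK)⁻¹·Kᵀ·(x' − x̄) = [-1]
z = y + H·x̄ = [-1] + [0] = [-1]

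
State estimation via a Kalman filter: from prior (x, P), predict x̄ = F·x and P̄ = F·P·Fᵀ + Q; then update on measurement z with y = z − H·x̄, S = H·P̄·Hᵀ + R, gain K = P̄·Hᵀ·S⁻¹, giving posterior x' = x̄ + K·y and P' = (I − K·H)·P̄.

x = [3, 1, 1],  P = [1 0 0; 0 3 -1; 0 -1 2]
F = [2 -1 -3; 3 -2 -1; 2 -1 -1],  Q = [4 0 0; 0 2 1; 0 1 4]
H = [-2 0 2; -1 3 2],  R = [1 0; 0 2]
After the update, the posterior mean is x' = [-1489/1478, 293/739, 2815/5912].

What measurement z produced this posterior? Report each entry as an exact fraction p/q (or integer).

x̄ = F·x = [2, 6, 4]
P̄ = F·P·Fᵀ + Q = [23 11 9; 11 21 12; 9 12 11]
S = H·P̄·Hᵀ + R = [65 42; 42 300]
K = P̄·Hᵀ·S⁻¹ = [-399/739 749/4434; -108/739 607/2217; -143/2956 3017/17736]
x' − x̄ = [-4445/1478, -4141/739, -20833/5912] = K·y
y = (KᵀK)⁻¹·Kᵀ·(x' − x̄) = [-1, -21]
z = y + H·x̄ = [-1, -21] + [4, 24] = [3, 3]

z = [3, 3]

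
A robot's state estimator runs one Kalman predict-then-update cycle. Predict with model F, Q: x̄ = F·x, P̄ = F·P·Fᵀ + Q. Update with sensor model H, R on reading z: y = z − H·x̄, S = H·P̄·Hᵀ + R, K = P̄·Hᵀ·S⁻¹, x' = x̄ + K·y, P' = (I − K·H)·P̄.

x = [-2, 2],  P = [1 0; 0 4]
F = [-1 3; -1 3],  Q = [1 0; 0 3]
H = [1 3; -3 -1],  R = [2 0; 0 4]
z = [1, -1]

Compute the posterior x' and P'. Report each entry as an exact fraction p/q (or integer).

x' = [2073/6680, 1577/6680]
P' = [3021/6680 -1211/6680; -1211/6680 1821/6680]

x̄ = F·x = [8, 8]
P̄ = F·P·Fᵀ + Q = [38 37; 37 40]
y = z − H·x̄ = [-31, 31]
S = H·P̄·Hᵀ + R = [622 -604; -604 608]
K = P̄·Hᵀ·S⁻¹ = [-153/3340 -1963/6680; 1063/3340 453/6680]
x' = x̄ + K·y = [2073/6680, 1577/6680]
P' = (I − K·H)·P̄ = [3021/6680 -1211/6680; -1211/6680 1821/6680]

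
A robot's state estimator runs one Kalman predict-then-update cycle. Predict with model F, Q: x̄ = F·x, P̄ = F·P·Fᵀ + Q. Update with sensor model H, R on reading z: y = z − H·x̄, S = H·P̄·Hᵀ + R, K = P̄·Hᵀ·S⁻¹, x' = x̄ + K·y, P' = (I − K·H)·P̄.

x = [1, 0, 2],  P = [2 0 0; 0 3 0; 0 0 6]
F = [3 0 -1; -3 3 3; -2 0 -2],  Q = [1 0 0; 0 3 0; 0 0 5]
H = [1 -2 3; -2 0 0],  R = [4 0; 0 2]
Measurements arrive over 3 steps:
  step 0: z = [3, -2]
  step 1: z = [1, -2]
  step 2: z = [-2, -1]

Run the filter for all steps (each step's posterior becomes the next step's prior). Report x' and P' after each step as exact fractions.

step 0: x̄ = F·x = [1, 3, -6]
step 0: P̄ = F·P·Fᵀ + Q = [25 -36 0; -36 102 -24; 0 -24 37]
step 0: y = z − H·x̄ = [26, 0]
step 0: S = H·P̄·Hᵀ + R = [1202 -194; -194 102]
step 0: K = P̄·Hᵀ·S⁻¹ = [97/42484 -20641/42484; -2232/10621 3252/10621; 8109/42484 15423/42484]
step 0: x' = x̄ + K·y = [1731/1634, -2013/817, -1695/1634]
step 0: P' = (I − K·H)·P̄ = [20641/42484 -3252/10621 -15423/42484; -3252/10621 152814/10621 99984/10621; -15423/42484 99984/10621 282577/42484]
step 1: x̄ = F·x = [3444/817, -11178/817, -36/817]
step 1: P̄ = F·P·Fᵀ + Q = [150842/10621 -633864/10621 125750/10621; -633864/10621 4017081/10621 -973296/10621; 125750/10621 -973296/10621 325477/10621]
step 1: y = z − H·x̄ = [-24875/817, 5254/817]
step 1: S = H·P̄·Hᵀ + R = [2627727/817 -276280/817; -276280/817 624610/10621]
step 1: K = P̄·Hᵀ·S⁻¹ = [359164/79437731 -181514102/397188655; -25277322/79437731 79396704/397188655; 9424693/79437731 22208282/79437731]
step 1: x' = x̄ + K·y = [452352036/397188655, -1075590672/397188655, -147633639/79437731]
step 1: P' = (I − K·H)·P̄ = [181514102/397188655 -79396704/397188655 -22208282/79437731; -79396704/397188655 2855513343/397188655 352325130/79437731; -22208282/79437731 352325130/79437731 254852438/79437731]
step 2: x̄ = F·x = [2095224303/397188655, -6798332709/397188655, 571632318/397188655]
step 2: P̄ = F·P·Fᵀ + Q = [3971326223/397188655 -12788357694/397188655 1903605408/397188655; -12788357694/397188655 75130320432/397188655 -16649862204/397188655; 1903605408/397188655 -16649862204/397188655 6920717163/397188655]
step 2: y = z − H·x̄ = [-3640232797/79437731, 3793259951/397188655]
step 2: S = H·P̄·Hᵀ + R = [126148245342/79437731 -14103543134/79437731; -14103543134/79437731 16679682202/397188655]
step 2: K = P̄·Hᵀ·S⁻¹ = [35258857835/6983853793492 -3176556283391/6983853793492; -1100948594949/3491926896746 699991778409/3491926896746; 837147063819/6983853793492 1945162655229/6983853793492]
step 2: x' = x̄ + K·y = [1222016406448/1745963448373, -1316105245749/1745963448373, -2433570803604/1745963448373]
step 2: P' = (I − K·H)·P̄ = [3176556283391/6983853793492 -699991778409/3491926896746 -1945162655229/6983853793492; -699991778409/3491926896746 12519998989275/1745963448373 15458731118571/3491926896746; -1945162655229/6983853793492 15458731118571/3491926896746 22376225128263/6983853793492]

step 0: x' = [1731/1634, -2013/817, -1695/1634], P' = [20641/42484 -3252/10621 -15423/42484; -3252/10621 152814/10621 99984/10621; -15423/42484 99984/10621 282577/42484]
step 1: x' = [452352036/397188655, -1075590672/397188655, -147633639/79437731], P' = [181514102/397188655 -79396704/397188655 -22208282/79437731; -79396704/397188655 2855513343/397188655 352325130/79437731; -22208282/79437731 352325130/79437731 254852438/79437731]
step 2: x' = [1222016406448/1745963448373, -1316105245749/1745963448373, -2433570803604/1745963448373], P' = [3176556283391/6983853793492 -699991778409/3491926896746 -1945162655229/6983853793492; -699991778409/3491926896746 12519998989275/1745963448373 15458731118571/3491926896746; -1945162655229/6983853793492 15458731118571/3491926896746 22376225128263/6983853793492]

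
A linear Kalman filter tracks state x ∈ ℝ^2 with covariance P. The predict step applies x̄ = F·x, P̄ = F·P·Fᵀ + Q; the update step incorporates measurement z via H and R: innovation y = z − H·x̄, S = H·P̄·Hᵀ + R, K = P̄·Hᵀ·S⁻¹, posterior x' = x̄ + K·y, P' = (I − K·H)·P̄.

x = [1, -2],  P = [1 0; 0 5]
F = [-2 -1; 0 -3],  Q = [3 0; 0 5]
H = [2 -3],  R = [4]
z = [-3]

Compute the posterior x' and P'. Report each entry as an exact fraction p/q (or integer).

x̄ = F·x = [0, 6]
P̄ = F·P·Fᵀ + Q = [12 15; 15 50]
y = z − H·x̄ = [15]
S = H·P̄·Hᵀ + R = [322]
K = P̄·Hᵀ·S⁻¹ = [-3/46; -60/161]
x' = x̄ + K·y = [-45/46, 66/161]
P' = (I − K·H)·P̄ = [489/46 165/23; 165/23 850/161]

x' = [-45/46, 66/161]
P' = [489/46 165/23; 165/23 850/161]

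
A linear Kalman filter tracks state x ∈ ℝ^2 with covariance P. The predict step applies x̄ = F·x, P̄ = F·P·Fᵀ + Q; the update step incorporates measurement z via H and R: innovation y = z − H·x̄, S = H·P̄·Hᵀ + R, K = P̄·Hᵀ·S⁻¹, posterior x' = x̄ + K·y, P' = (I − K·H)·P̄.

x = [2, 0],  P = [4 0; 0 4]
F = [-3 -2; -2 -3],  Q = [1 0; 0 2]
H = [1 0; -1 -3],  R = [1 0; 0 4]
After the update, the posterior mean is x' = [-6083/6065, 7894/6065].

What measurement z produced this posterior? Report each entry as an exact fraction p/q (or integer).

x̄ = F·x = [-6, -4]
P̄ = F·P·Fᵀ + Q = [53 48; 48 54]
S = H·P̄·Hᵀ + R = [54 -197; -197 831]
K = P̄·Hᵀ·S⁻¹ = [5234/6065 -197/6065; -1482/6065 -1884/6065]
x' − x̄ = [30307/6065, 32154/6065] = K·y
y = (KᵀK)⁻¹·Kᵀ·(x' − x̄) = [5, -21]
z = y + H·x̄ = [5, -21] + [-6, 18] = [-1, -3]

z = [-1, -3]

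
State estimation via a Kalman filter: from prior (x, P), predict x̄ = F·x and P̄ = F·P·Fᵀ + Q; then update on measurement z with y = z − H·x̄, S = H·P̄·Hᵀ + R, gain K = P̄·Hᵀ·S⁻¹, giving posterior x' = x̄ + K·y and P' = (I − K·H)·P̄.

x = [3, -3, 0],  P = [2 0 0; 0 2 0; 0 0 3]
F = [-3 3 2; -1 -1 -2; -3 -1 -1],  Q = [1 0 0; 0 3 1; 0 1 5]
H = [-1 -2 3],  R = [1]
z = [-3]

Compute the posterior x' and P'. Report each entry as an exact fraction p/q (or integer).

x̄ = F·x = [-18, 0, -6]
P̄ = F·P·Fᵀ + Q = [49 -12 6; -12 19 15; 6 15 28]
y = z − H·x̄ = [-3]
S = H·P̄·Hᵀ + R = [114]
K = P̄·Hᵀ·S⁻¹ = [-7/114; 1/6; 8/19]
x' = x̄ + K·y = [-677/38, -1/2, -138/19]
P' = (I − K·H)·P̄ = [5537/114 -65/6 170/19; -65/6 95/6 7; 170/19 7 148/19]

x' = [-677/38, -1/2, -138/19]
P' = [5537/114 -65/6 170/19; -65/6 95/6 7; 170/19 7 148/19]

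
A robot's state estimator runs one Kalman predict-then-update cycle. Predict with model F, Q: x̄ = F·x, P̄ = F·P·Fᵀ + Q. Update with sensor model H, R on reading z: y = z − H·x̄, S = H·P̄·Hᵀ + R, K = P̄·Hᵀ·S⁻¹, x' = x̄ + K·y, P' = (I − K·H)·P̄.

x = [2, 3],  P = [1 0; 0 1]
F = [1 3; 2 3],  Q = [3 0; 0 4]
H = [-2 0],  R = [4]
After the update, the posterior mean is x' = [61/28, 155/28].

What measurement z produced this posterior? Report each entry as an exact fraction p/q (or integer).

z = [-3]

x̄ = F·x = [11, 13]
P̄ = F·P·Fᵀ + Q = [13 11; 11 17]
S = H·P̄·Hᵀ + R = [56]
K = P̄·Hᵀ·S⁻¹ = [-13/28; -11/28]
x' − x̄ = [-247/28, -209/28] = K·y
y = (KᵀK)⁻¹·Kᵀ·(x' − x̄) = [19]
z = y + H·x̄ = [19] + [-22] = [-3]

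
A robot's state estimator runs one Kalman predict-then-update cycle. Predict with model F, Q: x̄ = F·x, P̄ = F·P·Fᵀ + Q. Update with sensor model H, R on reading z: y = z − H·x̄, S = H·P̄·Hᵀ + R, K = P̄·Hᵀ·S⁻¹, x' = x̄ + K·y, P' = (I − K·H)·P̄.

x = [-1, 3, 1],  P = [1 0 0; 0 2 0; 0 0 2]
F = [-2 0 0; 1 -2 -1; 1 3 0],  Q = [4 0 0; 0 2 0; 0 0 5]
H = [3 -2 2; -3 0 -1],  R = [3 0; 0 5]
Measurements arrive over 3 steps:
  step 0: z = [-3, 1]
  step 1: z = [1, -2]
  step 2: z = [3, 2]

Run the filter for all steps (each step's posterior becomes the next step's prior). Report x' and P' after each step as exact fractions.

step 0: x̄ = F·x = [2, -8, 8]
step 0: P̄ = F·P·Fᵀ + Q = [8 -2 -2; -2 13 -11; -2 -11 24]
step 0: y = z − H·x̄ = [-41, 15]
step 0: S = H·P̄·Hᵀ + R = [311 -136; -136 89]
step 0: K = P̄·Hᵀ·S⁻¹ = [-856/9183 -3578/9183; -2494/9183 -2057/9183; 3248/9183 3106/9183]
step 0: x' = x̄ + K·y = [-208/9183, -2065/9183, -13114/9183]
step 0: P' = (I − K·H)·P̄ = [15292/9183 -3764/9183 -27986/9183; -3764/9183 19672/9183 21577/9183; -27986/9183 21577/9183 68428/9183]
step 1: x̄ = F·x = [416/9183, 17036/9183, -6403/9183]
step 1: P̄ = F·P·Fᵀ + Q = [97900/9183 -101612/9183 -8000/9183; -101612/9183 338110/9183 -143249/9183; -8000/9183 -143249/9183 215671/9183]
step 1: y = z − H·x̄ = [18271/3061, -23521/9183]
step 1: S = H·P̄·Hᵀ + R = [1797703/3061 -712204/3061; -712204/3061 1094686/9183]
step 1: K = P̄·Hᵀ·S⁻¹ = [-4571996/72887405 -27946382/72887405; -23423164/72887405 -31765201/145774810; 19057518/72887405 48869027/145774810]
step 1: x' = x̄ + K·y = [47592638/72887405, 72174799/145774810, 692037/145774810]
step 1: P' = (I − K·H)·P̄ = [147030188/72887405 -73955378/72887405 -301358654/72887405; -73955378/72887405 450961631/145774810 602558273/145774810; -301358654/72887405 602558273/145774810 1563806789/145774810]
step 2: x̄ = F·x = [-95185276/72887405, -49856359/145774810, 311709673/145774810]
step 2: P̄ = F·P·Fᵀ + Q = [879670372/72887405 -1192599196/72887405 149671892/72887405; -1192599196/72887405 8160574041/145774810 -3764577677/145774810; 149671892/72887405 -3764577677/145774810 4194124569/145774810]
step 2: y = z − H·x̄ = [142652011/72887405, 32147637/145774810]
step 2: S = H·P̄·Hᵀ + R = [64010656547/72887405 -24378377798/72887405; -24378377798/72887405 22553128019/145774810]
step 2: K = P̄·Hᵀ·S⁻¹ = [-218204461324/3498957378997 -1337016645424/3498957378997; -1144558527504/3498957378997 -780190711997/3498957378997; 898397161952/3498957378997 1152199122745/3498957378997]
step 2: x' = x̄ + K·y = [-5291277579976/3498957378997, -3608810838610/3498957378997, 9494203170329/3498957378997]
step 2: P' = (I − K·H)·P̄ = [7011315838420/3498957378997 -3504583838524/3498957378997 -14348864288140/3498957378997; -3504583838524/3498957378997 10874667109027/3498957378997 14414705075557/3498957378997; -14348864288140/3498957378997 14414705075557/3498957378997 37285597250695/3498957378997]

step 0: x' = [-208/9183, -2065/9183, -13114/9183], P' = [15292/9183 -3764/9183 -27986/9183; -3764/9183 19672/9183 21577/9183; -27986/9183 21577/9183 68428/9183]
step 1: x' = [47592638/72887405, 72174799/145774810, 692037/145774810], P' = [147030188/72887405 -73955378/72887405 -301358654/72887405; -73955378/72887405 450961631/145774810 602558273/145774810; -301358654/72887405 602558273/145774810 1563806789/145774810]
step 2: x' = [-5291277579976/3498957378997, -3608810838610/3498957378997, 9494203170329/3498957378997], P' = [7011315838420/3498957378997 -3504583838524/3498957378997 -14348864288140/3498957378997; -3504583838524/3498957378997 10874667109027/3498957378997 14414705075557/3498957378997; -14348864288140/3498957378997 14414705075557/3498957378997 37285597250695/3498957378997]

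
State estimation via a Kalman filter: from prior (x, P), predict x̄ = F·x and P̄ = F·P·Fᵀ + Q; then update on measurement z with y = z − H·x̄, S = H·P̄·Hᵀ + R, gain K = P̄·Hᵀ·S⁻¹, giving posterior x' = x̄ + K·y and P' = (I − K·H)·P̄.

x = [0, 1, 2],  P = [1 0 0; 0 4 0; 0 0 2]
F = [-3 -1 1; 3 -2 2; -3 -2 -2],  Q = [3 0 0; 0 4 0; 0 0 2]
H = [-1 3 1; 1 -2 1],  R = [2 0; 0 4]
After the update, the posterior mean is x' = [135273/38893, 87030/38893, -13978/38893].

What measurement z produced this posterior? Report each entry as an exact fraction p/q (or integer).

z = [3, -1]

x̄ = F·x = [1, 2, -6]
P̄ = F·P·Fᵀ + Q = [18 3 13; 3 37 -1; 13 -1 35]
S = H·P̄·Hᵀ + R = [338 -191; -191 223]
K = P̄·Hᵀ·S⁻¹ = [5667/38893 9214/38893; 10109/38893 -3899/38893; 13787/38893 20529/38893]
x' − x̄ = [96380/38893, 9244/38893, 219380/38893] = K·y
y = (KᵀK)⁻¹·Kᵀ·(x' − x̄) = [4, 8]
z = y + H·x̄ = [4, 8] + [-1, -9] = [3, -1]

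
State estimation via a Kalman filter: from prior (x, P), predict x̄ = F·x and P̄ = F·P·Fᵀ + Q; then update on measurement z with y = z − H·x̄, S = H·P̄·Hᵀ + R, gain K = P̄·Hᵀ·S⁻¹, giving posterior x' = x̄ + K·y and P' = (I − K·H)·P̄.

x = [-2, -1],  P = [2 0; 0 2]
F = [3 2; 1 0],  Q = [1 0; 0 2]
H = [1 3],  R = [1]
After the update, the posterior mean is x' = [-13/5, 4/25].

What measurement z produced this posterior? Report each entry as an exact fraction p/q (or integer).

z = [-2]

x̄ = F·x = [-8, -2]
P̄ = F·P·Fᵀ + Q = [27 6; 6 4]
S = H·P̄·Hᵀ + R = [100]
K = P̄·Hᵀ·S⁻¹ = [9/20; 9/50]
x' − x̄ = [27/5, 54/25] = K·y
y = (KᵀK)⁻¹·Kᵀ·(x' − x̄) = [12]
z = y + H·x̄ = [12] + [-14] = [-2]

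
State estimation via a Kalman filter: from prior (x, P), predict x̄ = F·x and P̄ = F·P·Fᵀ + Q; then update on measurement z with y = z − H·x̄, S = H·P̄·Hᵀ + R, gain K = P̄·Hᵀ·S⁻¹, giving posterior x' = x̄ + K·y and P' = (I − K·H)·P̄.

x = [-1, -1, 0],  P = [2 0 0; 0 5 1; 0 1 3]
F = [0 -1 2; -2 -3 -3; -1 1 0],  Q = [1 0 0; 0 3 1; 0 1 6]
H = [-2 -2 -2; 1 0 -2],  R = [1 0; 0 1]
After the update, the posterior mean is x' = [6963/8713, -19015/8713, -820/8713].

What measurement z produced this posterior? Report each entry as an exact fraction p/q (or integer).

x̄ = F·x = [1, 5, 0]
P̄ = F·P·Fᵀ + Q = [14 -6 -3; -6 101 -13; -3 -13 13]
S = H·P̄·Hᵀ + R = [337 -22; -22 79]
K = P̄·Hᵀ·S⁻¹ = [-350/26139 6520/26139; -4172/8713 1044/8713; -164/26139 -9641/26139]
x' − x̄ = [-1750/8713, -62580/8713, -820/8713] = K·y
y = (KᵀK)⁻¹·Kᵀ·(x' − x̄) = [15, 0]
z = y + H·x̄ = [15, 0] + [-12, 1] = [3, 1]

z = [3, 1]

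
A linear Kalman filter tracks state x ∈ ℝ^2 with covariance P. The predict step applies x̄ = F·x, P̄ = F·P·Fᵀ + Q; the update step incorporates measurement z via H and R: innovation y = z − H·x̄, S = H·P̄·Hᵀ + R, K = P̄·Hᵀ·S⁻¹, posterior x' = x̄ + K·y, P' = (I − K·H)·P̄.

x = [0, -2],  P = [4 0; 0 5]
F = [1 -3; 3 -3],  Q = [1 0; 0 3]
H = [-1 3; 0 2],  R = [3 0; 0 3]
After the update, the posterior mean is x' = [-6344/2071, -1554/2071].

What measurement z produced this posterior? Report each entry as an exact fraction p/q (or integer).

z = [2, -3]

x̄ = F·x = [6, 6]
P̄ = F·P·Fᵀ + Q = [50 57; 57 84]
S = H·P̄·Hᵀ + R = [467 390; 390 339]
K = P̄·Hᵀ·S⁻¹ = [-1147/2071 2016/2071; 195/2071 802/2071]
x' − x̄ = [-18770/2071, -13980/2071] = K·y
y = (KᵀK)⁻¹·Kᵀ·(x' − x̄) = [-10, -15]
z = y + H·x̄ = [-10, -15] + [12, 12] = [2, -3]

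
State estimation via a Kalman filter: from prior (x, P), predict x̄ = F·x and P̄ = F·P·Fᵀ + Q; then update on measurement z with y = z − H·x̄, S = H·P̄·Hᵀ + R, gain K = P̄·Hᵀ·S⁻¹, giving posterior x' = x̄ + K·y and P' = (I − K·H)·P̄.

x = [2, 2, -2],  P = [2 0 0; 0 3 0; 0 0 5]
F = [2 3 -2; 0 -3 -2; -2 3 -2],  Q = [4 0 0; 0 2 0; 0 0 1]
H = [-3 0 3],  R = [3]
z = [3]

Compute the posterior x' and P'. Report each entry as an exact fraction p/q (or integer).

x̄ = F·x = [14, -2, 6]
P̄ = F·P·Fᵀ + Q = [59 -7 39; -7 49 -7; 39 -7 56]
y = z − H·x̄ = [27]
S = H·P̄·Hᵀ + R = [336]
K = P̄·Hᵀ·S⁻¹ = [-5/28; 0; 17/112]
x' = x̄ + K·y = [257/28, -2, 1131/112]
P' = (I − K·H)·P̄ = [338/7 -7 1347/28; -7 49 -7; 1347/28 -7 5405/112]

x' = [257/28, -2, 1131/112]
P' = [338/7 -7 1347/28; -7 49 -7; 1347/28 -7 5405/112]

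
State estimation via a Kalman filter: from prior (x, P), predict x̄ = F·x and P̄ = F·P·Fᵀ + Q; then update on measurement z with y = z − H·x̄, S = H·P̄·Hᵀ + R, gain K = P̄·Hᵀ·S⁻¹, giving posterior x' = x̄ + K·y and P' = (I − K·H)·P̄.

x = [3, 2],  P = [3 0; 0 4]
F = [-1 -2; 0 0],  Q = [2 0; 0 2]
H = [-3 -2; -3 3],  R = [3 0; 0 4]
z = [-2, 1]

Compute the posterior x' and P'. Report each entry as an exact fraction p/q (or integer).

x̄ = F·x = [-7, 0]
P̄ = F·P·Fᵀ + Q = [21 0; 0 2]
y = z − H·x̄ = [-23, -20]
S = H·P̄·Hᵀ + R = [200 177; 177 211]
K = P̄·Hᵀ·S⁻¹ = [-306/1553 -207/1553; -1906/10871 1908/10871]
x' = x̄ + K·y = [307/1553, 5678/10871]
P' = (I − K·H)·P̄ = [294/1553 18/1553; 18/1553 2670/10871]

x' = [307/1553, 5678/10871]
P' = [294/1553 18/1553; 18/1553 2670/10871]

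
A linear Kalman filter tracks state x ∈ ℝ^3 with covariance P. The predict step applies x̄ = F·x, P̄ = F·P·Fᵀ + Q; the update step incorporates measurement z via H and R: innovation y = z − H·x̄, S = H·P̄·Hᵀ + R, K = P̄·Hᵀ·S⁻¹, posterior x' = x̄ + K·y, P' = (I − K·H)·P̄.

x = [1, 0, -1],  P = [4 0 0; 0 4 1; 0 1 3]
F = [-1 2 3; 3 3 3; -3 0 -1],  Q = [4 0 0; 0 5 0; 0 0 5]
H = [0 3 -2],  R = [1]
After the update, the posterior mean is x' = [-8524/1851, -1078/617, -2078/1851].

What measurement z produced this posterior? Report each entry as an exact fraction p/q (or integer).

z = [-3]

x̄ = F·x = [-4, 0, -2]
P̄ = F·P·Fᵀ + Q = [63 54 1; 54 122 -48; 1 -48 44]
S = H·P̄·Hᵀ + R = [1851]
K = P̄·Hᵀ·S⁻¹ = [160/1851; 154/617; -232/1851]
x' − x̄ = [-1120/1851, -1078/617, 1624/1851] = K·y
y = (KᵀK)⁻¹·Kᵀ·(x' − x̄) = [-7]
z = y + H·x̄ = [-7] + [4] = [-3]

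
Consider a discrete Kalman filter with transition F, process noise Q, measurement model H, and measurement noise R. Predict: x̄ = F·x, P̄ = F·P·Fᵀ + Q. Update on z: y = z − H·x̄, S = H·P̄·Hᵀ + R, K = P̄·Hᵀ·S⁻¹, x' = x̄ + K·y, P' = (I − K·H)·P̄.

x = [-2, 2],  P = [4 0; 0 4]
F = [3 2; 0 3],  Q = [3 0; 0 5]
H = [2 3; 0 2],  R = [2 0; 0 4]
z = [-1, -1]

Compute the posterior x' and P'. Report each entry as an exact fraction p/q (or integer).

x̄ = F·x = [-2, 6]
P̄ = F·P·Fᵀ + Q = [55 24; 24 41]
y = z − H·x̄ = [-15, -13]
S = H·P̄·Hᵀ + R = [879 342; 342 168]
K = P̄·Hᵀ·S⁻¹ = [1180/2559 -557/853; 19/853 1133/2559]
x' = x̄ + K·y = [-365/853, -230/2559]
P' = (I − K·H)·P̄ = [6193/2559 -1114/853; -1114/853 2266/2559]

x' = [-365/853, -230/2559]
P' = [6193/2559 -1114/853; -1114/853 2266/2559]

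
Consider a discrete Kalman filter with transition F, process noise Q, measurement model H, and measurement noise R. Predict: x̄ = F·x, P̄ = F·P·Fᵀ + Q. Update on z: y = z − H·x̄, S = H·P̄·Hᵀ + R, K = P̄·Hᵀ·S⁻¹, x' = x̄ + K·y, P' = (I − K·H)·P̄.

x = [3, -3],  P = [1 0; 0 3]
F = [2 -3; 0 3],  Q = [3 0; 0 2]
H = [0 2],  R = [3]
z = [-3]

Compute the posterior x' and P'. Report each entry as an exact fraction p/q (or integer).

x̄ = F·x = [15, -9]
P̄ = F·P·Fᵀ + Q = [34 -27; -27 29]
y = z − H·x̄ = [15]
S = H·P̄·Hᵀ + R = [119]
K = P̄·Hᵀ·S⁻¹ = [-54/119; 58/119]
x' = x̄ + K·y = [975/119, -201/119]
P' = (I − K·H)·P̄ = [1130/119 -81/119; -81/119 87/119]

x' = [975/119, -201/119]
P' = [1130/119 -81/119; -81/119 87/119]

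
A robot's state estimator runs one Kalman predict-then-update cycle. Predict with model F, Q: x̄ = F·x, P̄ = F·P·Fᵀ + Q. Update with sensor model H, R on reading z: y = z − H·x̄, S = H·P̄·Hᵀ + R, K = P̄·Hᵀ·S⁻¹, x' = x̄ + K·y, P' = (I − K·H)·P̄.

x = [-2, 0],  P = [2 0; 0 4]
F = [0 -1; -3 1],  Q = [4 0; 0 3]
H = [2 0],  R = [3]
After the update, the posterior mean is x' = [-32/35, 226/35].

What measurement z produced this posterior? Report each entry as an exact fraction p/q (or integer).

x̄ = F·x = [0, 6]
P̄ = F·P·Fᵀ + Q = [8 -4; -4 25]
S = H·P̄·Hᵀ + R = [35]
K = P̄·Hᵀ·S⁻¹ = [16/35; -8/35]
x' − x̄ = [-32/35, 16/35] = K·y
y = (KᵀK)⁻¹·Kᵀ·(x' − x̄) = [-2]
z = y + H·x̄ = [-2] + [0] = [-2]

z = [-2]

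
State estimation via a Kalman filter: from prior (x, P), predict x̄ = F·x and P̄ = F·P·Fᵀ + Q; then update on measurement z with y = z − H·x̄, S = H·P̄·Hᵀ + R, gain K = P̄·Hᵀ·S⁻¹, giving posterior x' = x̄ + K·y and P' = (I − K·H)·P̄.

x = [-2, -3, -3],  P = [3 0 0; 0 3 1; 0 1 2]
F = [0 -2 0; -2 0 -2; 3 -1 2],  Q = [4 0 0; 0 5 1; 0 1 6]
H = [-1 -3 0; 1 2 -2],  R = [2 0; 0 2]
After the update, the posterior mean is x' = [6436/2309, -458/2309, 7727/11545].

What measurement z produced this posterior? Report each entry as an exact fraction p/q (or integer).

z = [-2, 1]

x̄ = F·x = [6, 10, -9]
P̄ = F·P·Fᵀ + Q = [16 4 2; 4 25 -23; 2 -23 40]
S = H·P̄·Hᵀ + R = [267 -320; -320 470]
K = P̄·Hᵀ·S⁻¹ = [-676/2309 -362/2309; -513/2309 142/2309; -819/2309 -5834/11545]
x' − x̄ = [-7418/2309, -23548/2309, 111632/11545] = K·y
y = (KᵀK)⁻¹·Kᵀ·(x' − x̄) = [34, -43]
z = y + H·x̄ = [34, -43] + [-36, 44] = [-2, 1]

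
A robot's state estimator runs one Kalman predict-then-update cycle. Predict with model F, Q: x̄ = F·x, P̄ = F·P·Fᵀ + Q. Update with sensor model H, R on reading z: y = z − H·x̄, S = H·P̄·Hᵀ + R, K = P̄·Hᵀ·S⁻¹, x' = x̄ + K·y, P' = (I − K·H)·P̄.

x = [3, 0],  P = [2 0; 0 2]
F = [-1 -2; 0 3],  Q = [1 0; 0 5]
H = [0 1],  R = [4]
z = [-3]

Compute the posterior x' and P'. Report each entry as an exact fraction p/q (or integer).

x̄ = F·x = [-3, 0]
P̄ = F·P·Fᵀ + Q = [11 -12; -12 23]
y = z − H·x̄ = [-3]
S = H·P̄·Hᵀ + R = [27]
K = P̄·Hᵀ·S⁻¹ = [-4/9; 23/27]
x' = x̄ + K·y = [-5/3, -23/9]
P' = (I − K·H)·P̄ = [17/3 -16/9; -16/9 92/27]

x' = [-5/3, -23/9]
P' = [17/3 -16/9; -16/9 92/27]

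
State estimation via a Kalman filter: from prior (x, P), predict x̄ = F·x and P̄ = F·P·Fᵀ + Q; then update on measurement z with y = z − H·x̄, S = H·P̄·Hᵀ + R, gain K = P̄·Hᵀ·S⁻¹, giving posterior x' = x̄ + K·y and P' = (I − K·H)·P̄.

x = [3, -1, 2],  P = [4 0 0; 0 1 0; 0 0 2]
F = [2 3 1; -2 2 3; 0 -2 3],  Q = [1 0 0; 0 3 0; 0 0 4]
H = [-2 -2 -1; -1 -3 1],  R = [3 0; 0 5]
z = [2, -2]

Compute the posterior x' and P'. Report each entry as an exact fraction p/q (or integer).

x' = [-16113/9679, 35699/38716, 987/9679]
P' = [164708/9679 -98920/9679 -123152/9679; -98920/9679 249891/38716 73697/9679; -123152/9679 73697/9679 108774/9679]

x̄ = F·x = [5, -2, 8]
P̄ = F·P·Fᵀ + Q = [28 -4 0; -4 41 14; 0 14 26]
y = z − H·x̄ = [16, -11]
S = H·P̄·Hᵀ + R = [329 258; 258 320]
K = P̄·Hᵀ·S⁻¹ = [-2808/9679 1780/9679; -535/19358 -11841/38716; -3288/9679 2167/9679]
x' = x̄ + K·y = [-16113/9679, 35699/38716, 987/9679]
P' = (I − K·H)·P̄ = [164708/9679 -98920/9679 -123152/9679; -98920/9679 249891/38716 73697/9679; -123152/9679 73697/9679 108774/9679]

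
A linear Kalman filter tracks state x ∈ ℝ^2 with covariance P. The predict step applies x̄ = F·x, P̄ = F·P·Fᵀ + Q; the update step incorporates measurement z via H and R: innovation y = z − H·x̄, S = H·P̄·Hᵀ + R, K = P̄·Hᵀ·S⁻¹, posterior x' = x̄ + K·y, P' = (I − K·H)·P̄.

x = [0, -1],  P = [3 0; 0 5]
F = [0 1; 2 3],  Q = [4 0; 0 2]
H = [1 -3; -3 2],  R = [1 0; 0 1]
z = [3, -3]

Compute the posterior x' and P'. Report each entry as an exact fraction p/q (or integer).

x̄ = F·x = [-1, -3]
P̄ = F·P·Fᵀ + Q = [9 15; 15 59]
y = z − H·x̄ = [-5, 0]
S = H·P̄·Hᵀ + R = [451 -216; -216 138]
K = P̄·Hᵀ·S⁻¹ = [-720/2597 -2141/5194; -1098/2597 -2069/15582]
x' = x̄ + K·y = [1003/2597, -2301/2597]
P' = (I − K·H)·P̄ = [1329/5194 923/5194; 923/5194 3119/15582]

x' = [1003/2597, -2301/2597]
P' = [1329/5194 923/5194; 923/5194 3119/15582]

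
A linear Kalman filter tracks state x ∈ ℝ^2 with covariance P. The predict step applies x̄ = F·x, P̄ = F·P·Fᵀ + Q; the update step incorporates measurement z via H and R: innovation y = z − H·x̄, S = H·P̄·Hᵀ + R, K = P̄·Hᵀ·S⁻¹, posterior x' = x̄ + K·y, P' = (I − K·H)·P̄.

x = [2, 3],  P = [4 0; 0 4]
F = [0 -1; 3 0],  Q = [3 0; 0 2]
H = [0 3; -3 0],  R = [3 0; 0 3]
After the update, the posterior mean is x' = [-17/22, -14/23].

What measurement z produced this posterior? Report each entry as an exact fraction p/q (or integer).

z = [-2, 2]

x̄ = F·x = [-3, 6]
P̄ = F·P·Fᵀ + Q = [7 0; 0 38]
S = H·P̄·Hᵀ + R = [345 0; 0 66]
K = P̄·Hᵀ·S⁻¹ = [0 -7/22; 38/115 0]
x' − x̄ = [49/22, -152/23] = K·y
y = (KᵀK)⁻¹·Kᵀ·(x' − x̄) = [-20, -7]
z = y + H·x̄ = [-20, -7] + [18, 9] = [-2, 2]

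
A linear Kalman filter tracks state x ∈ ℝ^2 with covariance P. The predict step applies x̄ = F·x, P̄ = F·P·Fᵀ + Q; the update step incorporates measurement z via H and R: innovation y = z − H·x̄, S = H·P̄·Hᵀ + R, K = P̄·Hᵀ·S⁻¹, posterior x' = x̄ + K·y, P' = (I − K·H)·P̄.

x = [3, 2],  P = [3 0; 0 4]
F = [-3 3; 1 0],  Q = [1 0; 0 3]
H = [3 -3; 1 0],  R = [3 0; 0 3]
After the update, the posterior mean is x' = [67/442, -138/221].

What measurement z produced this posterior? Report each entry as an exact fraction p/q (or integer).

z = [3, -2]

x̄ = F·x = [-3, 3]
P̄ = F·P·Fᵀ + Q = [64 -9; -9 6]
S = H·P̄·Hᵀ + R = [795 219; 219 67]
K = P̄·Hᵀ·S⁻¹ = [219/1768 973/1768; -87/442 225/442]
x' − x̄ = [1393/442, -801/221] = K·y
y = (KᵀK)⁻¹·Kᵀ·(x' − x̄) = [21, 1]
z = y + H·x̄ = [21, 1] + [-18, -3] = [3, -2]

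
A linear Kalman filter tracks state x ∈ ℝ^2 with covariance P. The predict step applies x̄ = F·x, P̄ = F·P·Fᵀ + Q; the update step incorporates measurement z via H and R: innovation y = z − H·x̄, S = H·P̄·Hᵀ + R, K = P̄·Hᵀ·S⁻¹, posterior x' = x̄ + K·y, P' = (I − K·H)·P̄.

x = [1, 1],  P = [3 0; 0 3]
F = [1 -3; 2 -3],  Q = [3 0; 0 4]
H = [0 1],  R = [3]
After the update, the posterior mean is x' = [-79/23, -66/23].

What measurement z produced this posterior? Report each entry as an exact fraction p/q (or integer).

z = [-3]

x̄ = F·x = [-2, -1]
P̄ = F·P·Fᵀ + Q = [33 33; 33 43]
S = H·P̄·Hᵀ + R = [46]
K = P̄·Hᵀ·S⁻¹ = [33/46; 43/46]
x' − x̄ = [-33/23, -43/23] = K·y
y = (KᵀK)⁻¹·Kᵀ·(x' − x̄) = [-2]
z = y + H·x̄ = [-2] + [-1] = [-3]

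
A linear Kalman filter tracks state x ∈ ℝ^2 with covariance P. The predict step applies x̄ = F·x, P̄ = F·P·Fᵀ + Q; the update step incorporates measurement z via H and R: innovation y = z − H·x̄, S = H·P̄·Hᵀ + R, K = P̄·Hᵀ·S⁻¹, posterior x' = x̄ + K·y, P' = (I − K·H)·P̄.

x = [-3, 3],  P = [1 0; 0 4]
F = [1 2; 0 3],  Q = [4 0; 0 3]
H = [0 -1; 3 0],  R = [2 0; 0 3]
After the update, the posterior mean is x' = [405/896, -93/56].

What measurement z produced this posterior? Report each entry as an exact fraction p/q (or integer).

z = [3, 2]

x̄ = F·x = [3, 9]
P̄ = F·P·Fᵀ + Q = [21 24; 24 39]
S = H·P̄·Hᵀ + R = [41 -72; -72 192]
K = P̄·Hᵀ·S⁻¹ = [-3/112 285/896; -6/7 3/56]
x' − x̄ = [-2283/896, -597/56] = K·y
y = (KᵀK)⁻¹·Kᵀ·(x' − x̄) = [12, -7]
z = y + H·x̄ = [12, -7] + [-9, 9] = [3, 2]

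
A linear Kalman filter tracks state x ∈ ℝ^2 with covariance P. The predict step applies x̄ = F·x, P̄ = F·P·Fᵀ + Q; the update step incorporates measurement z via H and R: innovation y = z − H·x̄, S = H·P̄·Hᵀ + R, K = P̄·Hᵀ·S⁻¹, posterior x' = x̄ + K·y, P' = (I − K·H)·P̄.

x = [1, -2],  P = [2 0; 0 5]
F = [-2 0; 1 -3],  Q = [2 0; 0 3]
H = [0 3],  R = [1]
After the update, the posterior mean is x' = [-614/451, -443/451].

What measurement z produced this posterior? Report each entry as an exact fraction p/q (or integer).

x̄ = F·x = [-2, 7]
P̄ = F·P·Fᵀ + Q = [10 -4; -4 50]
S = H·P̄·Hᵀ + R = [451]
K = P̄·Hᵀ·S⁻¹ = [-12/451; 150/451]
x' − x̄ = [288/451, -3600/451] = K·y
y = (KᵀK)⁻¹·Kᵀ·(x' − x̄) = [-24]
z = y + H·x̄ = [-24] + [21] = [-3]

z = [-3]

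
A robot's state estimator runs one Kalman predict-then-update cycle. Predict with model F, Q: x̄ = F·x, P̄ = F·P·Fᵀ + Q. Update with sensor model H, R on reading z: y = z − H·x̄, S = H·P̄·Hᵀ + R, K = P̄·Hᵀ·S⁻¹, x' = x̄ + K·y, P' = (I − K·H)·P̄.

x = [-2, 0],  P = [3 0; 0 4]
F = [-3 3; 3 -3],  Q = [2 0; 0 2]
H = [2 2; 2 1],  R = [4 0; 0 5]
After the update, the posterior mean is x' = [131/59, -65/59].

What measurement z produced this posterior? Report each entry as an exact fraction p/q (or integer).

z = [3, 3]

x̄ = F·x = [6, -6]
P̄ = F·P·Fᵀ + Q = [65 -63; -63 65]
S = H·P̄·Hᵀ + R = [20 12; 12 78]
K = P̄·Hᵀ·S⁻¹ = [-41/118 323/354; 87/118 -317/354]
x' − x̄ = [-223/59, 289/59] = K·y
y = (KᵀK)⁻¹·Kᵀ·(x' − x̄) = [3, -3]
z = y + H·x̄ = [3, -3] + [0, 6] = [3, 3]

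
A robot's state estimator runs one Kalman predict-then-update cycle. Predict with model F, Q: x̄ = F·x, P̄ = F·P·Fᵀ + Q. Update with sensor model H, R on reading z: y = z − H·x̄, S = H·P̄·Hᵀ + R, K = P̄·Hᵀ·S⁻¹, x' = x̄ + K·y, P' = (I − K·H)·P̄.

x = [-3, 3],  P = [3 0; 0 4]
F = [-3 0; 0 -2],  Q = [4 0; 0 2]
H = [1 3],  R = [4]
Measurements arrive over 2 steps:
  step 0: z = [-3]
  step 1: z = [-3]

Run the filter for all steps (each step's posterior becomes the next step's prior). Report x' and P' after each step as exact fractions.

step 0: x̄ = F·x = [9, -6]
step 0: P̄ = F·P·Fᵀ + Q = [31 0; 0 18]
step 0: y = z − H·x̄ = [6]
step 0: S = H·P̄·Hᵀ + R = [197]
step 0: K = P̄·Hᵀ·S⁻¹ = [31/197; 54/197]
step 0: x' = x̄ + K·y = [1959/197, -858/197]
step 0: P' = (I − K·H)·P̄ = [5146/197 -1674/197; -1674/197 630/197]
step 1: x̄ = F·x = [-5877/197, 1716/197]
step 1: P̄ = F·P·Fᵀ + Q = [47102/197 -10044/197; -10044/197 2914/197]
step 1: y = z − H·x̄ = [138/197]
step 1: S = H·P̄·Hᵀ + R = [13852/197]
step 1: K = P̄·Hᵀ·S⁻¹ = [8485/6926; -651/6926]
step 1: x' = x̄ + K·y = [-100338/3463, 29937/3463]
step 1: P' = (I − K·H)·P̄ = [462533/3463 -148521/3463; -148521/3463 49073/3463]

step 0: x' = [1959/197, -858/197], P' = [5146/197 -1674/197; -1674/197 630/197]
step 1: x' = [-100338/3463, 29937/3463], P' = [462533/3463 -148521/3463; -148521/3463 49073/3463]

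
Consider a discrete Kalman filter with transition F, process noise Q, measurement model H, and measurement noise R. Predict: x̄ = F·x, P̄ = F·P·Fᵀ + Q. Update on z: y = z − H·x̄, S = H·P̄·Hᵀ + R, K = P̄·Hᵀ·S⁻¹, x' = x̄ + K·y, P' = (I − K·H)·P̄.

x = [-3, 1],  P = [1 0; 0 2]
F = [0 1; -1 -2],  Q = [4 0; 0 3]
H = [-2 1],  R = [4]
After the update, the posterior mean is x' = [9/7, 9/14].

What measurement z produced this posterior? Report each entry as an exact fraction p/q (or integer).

x̄ = F·x = [1, 1]
P̄ = F·P·Fᵀ + Q = [6 -4; -4 12]
S = H·P̄·Hᵀ + R = [56]
K = P̄·Hᵀ·S⁻¹ = [-2/7; 5/14]
x' − x̄ = [2/7, -5/14] = K·y
y = (KᵀK)⁻¹·Kᵀ·(x' − x̄) = [-1]
z = y + H·x̄ = [-1] + [-1] = [-2]

z = [-2]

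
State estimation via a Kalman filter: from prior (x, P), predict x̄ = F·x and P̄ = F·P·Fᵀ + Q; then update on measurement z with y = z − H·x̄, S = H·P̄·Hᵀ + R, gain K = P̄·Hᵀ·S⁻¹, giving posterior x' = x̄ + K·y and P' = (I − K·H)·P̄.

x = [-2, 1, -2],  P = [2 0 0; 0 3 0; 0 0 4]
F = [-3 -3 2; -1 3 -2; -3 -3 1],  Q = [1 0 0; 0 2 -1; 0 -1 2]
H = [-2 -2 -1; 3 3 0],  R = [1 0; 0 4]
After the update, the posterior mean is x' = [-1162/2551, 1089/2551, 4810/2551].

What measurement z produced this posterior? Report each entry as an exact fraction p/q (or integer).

x̄ = F·x = [-1, 9, 1]
P̄ = F·P·Fᵀ + Q = [62 -37 53; -37 47 -30; 53 -30 51]
S = H·P̄·Hᵀ + R = [284 -279; -279 319]
K = P̄·Hᵀ·S⁻¹ = [-11932/12755 -7437/12755; 2312/2551 2262/2551; -11692/12755 -7467/12755]
x' − x̄ = [1389/2551, -21870/2551, 2259/2551] = K·y
y = (KᵀK)⁻¹·Kᵀ·(x' − x̄) = [15, -25]
z = y + H·x̄ = [15, -25] + [-17, 24] = [-2, -1]

z = [-2, -1]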